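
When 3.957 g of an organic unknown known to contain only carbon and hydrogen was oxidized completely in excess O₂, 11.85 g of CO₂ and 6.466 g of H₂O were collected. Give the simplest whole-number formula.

C3H8

mol C = 11.85 g CO₂ ÷ 44.009 g/mol = 0.26926 mol
mol H = 2 × 6.466 g H₂O ÷ 18.015 g/mol = 0.71785 mol
Divide by the smallest (0.26926 mol): C 1.000, H 2.666
Multiplying each by 3 gives whole numbers: C 3.00, H 8.00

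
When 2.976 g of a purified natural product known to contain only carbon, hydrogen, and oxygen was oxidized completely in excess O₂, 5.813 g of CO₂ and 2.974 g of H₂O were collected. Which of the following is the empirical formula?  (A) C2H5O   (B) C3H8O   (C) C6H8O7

(A) C2H5O

mol C = 5.813 g CO₂ ÷ 44.009 g/mol = 0.13209 mol
mol H = 2 × 2.974 g H₂O ÷ 18.015 g/mol = 0.33017 mol
mass O = 2.976 − (1.5865 + 0.33281) = 1.0567 g → mol O = 1.0567 ÷ 15.999 = 0.066048 mol
Divide by the smallest (0.066048 mol): C 2.000, H 4.999, O 1.000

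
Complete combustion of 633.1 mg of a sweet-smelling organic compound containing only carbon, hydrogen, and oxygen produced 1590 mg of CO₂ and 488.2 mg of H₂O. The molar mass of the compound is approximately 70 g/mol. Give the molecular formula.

C4H6O

mol C = 1.590 g CO₂ ÷ 44.009 g/mol = 0.036129 mol
mol H = 2 × 0.4882 g H₂O ÷ 18.015 g/mol = 0.054199 mol
mass O = 0.6331 − (0.43395 + 0.054633) = 0.14452 g → mol O = 0.14452 ÷ 15.999 = 0.0090332 mol
Divide by the smallest (0.0090332 mol): C 4.000, H 6.000, O 1.000
Empirical formula: C4H6O
Empirical-formula mass = 70.09 g/mol; 70 ÷ 70.09 ≈ 1, so the molecular formula is C4H6O.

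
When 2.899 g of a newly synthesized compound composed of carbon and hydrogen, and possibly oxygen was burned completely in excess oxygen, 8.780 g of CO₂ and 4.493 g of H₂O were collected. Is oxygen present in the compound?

no

mol C = 8.780 g CO₂ ÷ 44.009 g/mol = 0.19950 mol
mol H = 2 × 4.493 g H₂O ÷ 18.015 g/mol = 0.49881 mol
C and H together account for 2.8990 g — essentially the entire 2.899 g sample — so the compound contains no oxygen.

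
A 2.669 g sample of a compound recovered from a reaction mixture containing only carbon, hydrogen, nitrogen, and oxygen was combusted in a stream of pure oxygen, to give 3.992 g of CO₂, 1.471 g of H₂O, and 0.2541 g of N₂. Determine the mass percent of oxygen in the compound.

43.49%

mol C = 3.992 g CO₂ ÷ 44.009 g/mol = 0.090709 mol
mol H = 2 × 1.471 g H₂O ÷ 18.015 g/mol = 0.16331 mol
mol N = 2 × 0.2541 g N₂ ÷ 28.014 g/mol = 0.018141 mol
mass O = 2.669 − (1.0895 + 0.16461 + 0.25410) = 1.1608 g → mol O = 1.1608 ÷ 15.999 = 0.072553 mol
mass % O = 1.1608 g ÷ 2.669 g × 100%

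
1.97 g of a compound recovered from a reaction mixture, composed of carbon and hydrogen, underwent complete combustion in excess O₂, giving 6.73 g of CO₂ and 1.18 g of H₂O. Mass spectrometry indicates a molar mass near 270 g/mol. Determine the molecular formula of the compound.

mol C = 6.73 g CO₂ ÷ 44.009 g/mol = 0.1529 mol
mol H = 2 × 1.18 g H₂O ÷ 18.015 g/mol = 0.1310 mol
Divide by the smallest (0.1310 mol): C 1.167, H 1.000
Multiplying each by 6 gives whole numbers: C 7.00, H 6.00
Empirical formula: C7H6
Empirical-formula mass = 90.12 g/mol; 270 ÷ 90.12 ≈ 3, so the molecular formula is C21H18.

C21H18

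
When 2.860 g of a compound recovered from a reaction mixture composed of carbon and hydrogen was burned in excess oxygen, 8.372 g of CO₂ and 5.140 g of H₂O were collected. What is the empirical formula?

mol C = 8.372 g CO₂ ÷ 44.009 g/mol = 0.19023 mol
mol H = 2 × 5.140 g H₂O ÷ 18.015 g/mol = 0.57064 mol
Divide by the smallest (0.19023 mol): C 1.000, H 3.000

CH3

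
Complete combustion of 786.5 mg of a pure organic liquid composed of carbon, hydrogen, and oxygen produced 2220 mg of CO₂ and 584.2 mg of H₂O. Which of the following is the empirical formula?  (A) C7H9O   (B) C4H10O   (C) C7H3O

mol C = 2.220 g CO₂ ÷ 44.009 g/mol = 0.050444 mol
mol H = 2 × 0.5842 g H₂O ÷ 18.015 g/mol = 0.064857 mol
mass O = 0.7865 − (0.60589 + 0.065376) = 0.11524 g → mol O = 0.11524 ÷ 15.999 = 0.0072029 mol
Divide by the smallest (0.0072029 mol): C 7.003, H 9.004, O 1.000

(A) C7H9O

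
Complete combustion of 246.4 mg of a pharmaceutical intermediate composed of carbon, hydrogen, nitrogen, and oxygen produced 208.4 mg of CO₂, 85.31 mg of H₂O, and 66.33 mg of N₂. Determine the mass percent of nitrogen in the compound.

26.92%

mol C = 0.2084 g CO₂ ÷ 44.009 g/mol = 0.0047354 mol
mol H = 2 × 0.08531 g H₂O ÷ 18.015 g/mol = 0.0094710 mol
mol N = 2 × 0.06633 g N₂ ÷ 28.014 g/mol = 0.0047355 mol
mass O = 0.2464 − (0.056877 + 0.0095468 + 0.066330) = 0.11365 g → mol O = 0.11365 ÷ 15.999 = 0.0071033 mol
mass % N = 0.066330 g ÷ 0.2464 g × 100%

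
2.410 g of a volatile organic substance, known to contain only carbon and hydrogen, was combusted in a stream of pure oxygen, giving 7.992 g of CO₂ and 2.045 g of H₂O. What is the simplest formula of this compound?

mol C = 7.992 g CO₂ ÷ 44.009 g/mol = 0.18160 mol
mol H = 2 × 2.045 g H₂O ÷ 18.015 g/mol = 0.22703 mol
Divide by the smallest (0.18160 mol): C 1.000, H 1.250
Multiplying each by 4 gives whole numbers: C 4.00, H 5.00

C4H5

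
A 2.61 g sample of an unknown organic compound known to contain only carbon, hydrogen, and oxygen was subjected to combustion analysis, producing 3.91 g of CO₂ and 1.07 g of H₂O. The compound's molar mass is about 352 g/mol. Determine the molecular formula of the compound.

mol C = 3.91 g CO₂ ÷ 44.009 g/mol = 0.08885 mol
mol H = 2 × 1.07 g H₂O ÷ 18.015 g/mol = 0.1188 mol
mass O = 2.61 − (1.067 + 0.1197) = 1.423 g → mol O = 1.423 ÷ 15.999 = 0.08895 mol
Divide by the smallest (0.08885 mol): C 1.000, H 1.337, O 1.001
Multiplying each by 3 gives whole numbers: C 3.00, H 4.01, O 3.00
Empirical formula: C3H4O3
Empirical-formula mass = 88.06 g/mol; 352 ÷ 88.06 ≈ 4, so the molecular formula is C12H16O12.

C12H16O12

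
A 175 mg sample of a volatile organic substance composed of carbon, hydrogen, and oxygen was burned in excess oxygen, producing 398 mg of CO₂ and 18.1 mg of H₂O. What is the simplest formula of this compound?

mol C = 0.398 g CO₂ ÷ 44.009 g/mol = 0.009044 mol
mol H = 2 × 0.0181 g H₂O ÷ 18.015 g/mol = 0.002009 mol
mass O = 0.175 − (0.1086 + 0.002026) = 0.06435 g → mol O = 0.06435 ÷ 15.999 = 0.004022 mol
Divide by the smallest (0.002009 mol): C 4.501, H 1.000, O 2.002
Multiplying each by 2 gives whole numbers: C 9.00, H 2.00, O 4.00

C9H2O4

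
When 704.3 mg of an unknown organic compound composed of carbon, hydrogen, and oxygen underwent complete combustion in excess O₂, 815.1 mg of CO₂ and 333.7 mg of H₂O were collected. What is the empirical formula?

mol C = 0.8151 g CO₂ ÷ 44.009 g/mol = 0.018521 mol
mol H = 2 × 0.3337 g H₂O ÷ 18.015 g/mol = 0.037047 mol
mass O = 0.7043 − (0.22246 + 0.037343) = 0.44450 g → mol O = 0.44450 ÷ 15.999 = 0.027783 mol
Divide by the smallest (0.018521 mol): C 1.000, H 2.000, O 1.500
Multiplying each by 2 gives whole numbers: C 2.00, H 4.00, O 3.00

C2H4O3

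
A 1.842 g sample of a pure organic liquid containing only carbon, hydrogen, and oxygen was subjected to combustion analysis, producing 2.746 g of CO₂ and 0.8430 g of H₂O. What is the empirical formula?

mol C = 2.746 g CO₂ ÷ 44.009 g/mol = 0.062396 mol
mol H = 2 × 0.8430 g H₂O ÷ 18.015 g/mol = 0.093589 mol
mass O = 1.842 − (0.74944 + 0.094337) = 0.99822 g → mol O = 0.99822 ÷ 15.999 = 0.062393 mol
Divide by the smallest (0.062393 mol): C 1.000, H 1.500, O 1.000
Multiplying each by 2 gives whole numbers: C 2.00, H 3.00, O 2.00

C2H3O2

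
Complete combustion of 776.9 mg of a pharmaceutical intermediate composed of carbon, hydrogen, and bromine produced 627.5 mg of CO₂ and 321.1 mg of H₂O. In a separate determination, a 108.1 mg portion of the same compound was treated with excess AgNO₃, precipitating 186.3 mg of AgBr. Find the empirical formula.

C2H5Br

mol C = 0.6275 g CO₂ ÷ 44.009 g/mol = 0.014258 mol
mol H = 2 × 0.3211 g H₂O ÷ 18.015 g/mol = 0.035648 mol
From the AgBr data: mol Br per gram of compound = (0.1863 ÷ 187.772) ÷ 0.1081 = 0.0091782 mol/g, so in the 0.7769 g combustion sample mol Br = 0.0071305 mol
Divide by the smallest (0.0071305 mol): C 2.000, H 4.999, Br 1.000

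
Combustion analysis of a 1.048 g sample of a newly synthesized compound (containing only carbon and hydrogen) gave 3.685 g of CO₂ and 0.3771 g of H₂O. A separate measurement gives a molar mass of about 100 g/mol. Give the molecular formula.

C8H4

mol C = 3.685 g CO₂ ÷ 44.009 g/mol = 0.083733 mol
mol H = 2 × 0.3771 g H₂O ÷ 18.015 g/mol = 0.041865 mol
Divide by the smallest (0.041865 mol): C 2.000, H 1.000
Empirical formula: C2H
Empirical-formula mass = 25.03 g/mol; 100 ÷ 25.03 ≈ 4, so the molecular formula is C8H4.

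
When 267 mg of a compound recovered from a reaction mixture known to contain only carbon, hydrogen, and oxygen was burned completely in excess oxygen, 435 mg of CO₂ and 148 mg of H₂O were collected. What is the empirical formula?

mol C = 0.435 g CO₂ ÷ 44.009 g/mol = 0.009884 mol
mol H = 2 × 0.148 g H₂O ÷ 18.015 g/mol = 0.01643 mol
mass O = 0.267 − (0.1187 + 0.01656) = 0.1317 g → mol O = 0.1317 ÷ 15.999 = 0.008233 mol
Divide by the smallest (0.008233 mol): C 1.201, H 1.996, O 1.000
Multiplying each by 5 gives whole numbers: C 6.00, H 9.98, O 5.00

C6H10O5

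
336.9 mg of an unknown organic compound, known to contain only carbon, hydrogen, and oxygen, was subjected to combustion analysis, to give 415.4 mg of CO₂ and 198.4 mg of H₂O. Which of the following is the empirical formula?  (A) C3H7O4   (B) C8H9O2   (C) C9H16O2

(A) C3H7O4

mol C = 0.4154 g CO₂ ÷ 44.009 g/mol = 0.0094390 mol
mol H = 2 × 0.1984 g H₂O ÷ 18.015 g/mol = 0.022026 mol
mass O = 0.3369 − (0.11337 + 0.022202) = 0.20133 g → mol O = 0.20133 ÷ 15.999 = 0.012584 mol
Divide by the smallest (0.0094390 mol): C 1.000, H 2.334, O 1.333
Multiplying each by 3 gives whole numbers: C 3.00, H 7.00, O 4.00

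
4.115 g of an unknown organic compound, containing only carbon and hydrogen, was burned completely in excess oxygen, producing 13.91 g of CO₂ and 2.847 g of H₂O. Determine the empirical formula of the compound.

mol C = 13.91 g CO₂ ÷ 44.009 g/mol = 0.31607 mol
mol H = 2 × 2.847 g H₂O ÷ 18.015 g/mol = 0.31607 mol
Divide by the smallest (0.31607 mol): C 1.000, H 1.000

CH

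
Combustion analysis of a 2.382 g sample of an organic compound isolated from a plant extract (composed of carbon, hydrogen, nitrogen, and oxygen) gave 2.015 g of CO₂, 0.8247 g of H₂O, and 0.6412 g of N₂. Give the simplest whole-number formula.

mol C = 2.015 g CO₂ ÷ 44.009 g/mol = 0.045786 mol
mol H = 2 × 0.8247 g H₂O ÷ 18.015 g/mol = 0.091557 mol
mol N = 2 × 0.6412 g N₂ ÷ 28.014 g/mol = 0.045777 mol
mass O = 2.382 − (0.54994 + 0.092289 + 0.64120) = 1.0986 g → mol O = 1.0986 ÷ 15.999 = 0.068665 mol
Divide by the smallest (0.045777 mol): C 1.000, H 2.000, N 1.000, O 1.500
Multiplying each by 2 gives whole numbers: C 2.00, H 4.00, N 2.00, O 3.00

C2H4N2O3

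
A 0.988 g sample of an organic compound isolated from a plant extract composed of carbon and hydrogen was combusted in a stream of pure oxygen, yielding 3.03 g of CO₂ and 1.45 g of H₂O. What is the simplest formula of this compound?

mol C = 3.03 g CO₂ ÷ 44.009 g/mol = 0.06885 mol
mol H = 2 × 1.45 g H₂O ÷ 18.015 g/mol = 0.1610 mol
Divide by the smallest (0.06885 mol): C 1.000, H 2.338
Multiplying each by 3 gives whole numbers: C 3.00, H 7.01

C3H7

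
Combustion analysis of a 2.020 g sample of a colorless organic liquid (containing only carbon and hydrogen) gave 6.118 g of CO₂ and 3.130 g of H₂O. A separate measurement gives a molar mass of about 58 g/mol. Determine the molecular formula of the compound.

C4H10

mol C = 6.118 g CO₂ ÷ 44.009 g/mol = 0.13902 mol
mol H = 2 × 3.130 g H₂O ÷ 18.015 g/mol = 0.34749 mol
Divide by the smallest (0.13902 mol): C 1.000, H 2.500
Multiplying each by 2 gives whole numbers: C 2.00, H 5.00
Empirical formula: C2H5
Empirical-formula mass = 29.06 g/mol; 58 ÷ 29.06 ≈ 2, so the molecular formula is C4H10.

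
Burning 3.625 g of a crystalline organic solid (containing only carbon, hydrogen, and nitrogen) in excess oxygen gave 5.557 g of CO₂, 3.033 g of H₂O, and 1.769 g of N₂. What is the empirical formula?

mol C = 5.557 g CO₂ ÷ 44.009 g/mol = 0.12627 mol
mol H = 2 × 3.033 g H₂O ÷ 18.015 g/mol = 0.33672 mol
mol N = 2 × 1.769 g N₂ ÷ 28.014 g/mol = 0.12629 mol
Divide by the smallest (0.12627 mol): C 1.000, H 2.667, N 1.000
Multiplying each by 3 gives whole numbers: C 3.00, H 8.00, N 3.00

C3H8N3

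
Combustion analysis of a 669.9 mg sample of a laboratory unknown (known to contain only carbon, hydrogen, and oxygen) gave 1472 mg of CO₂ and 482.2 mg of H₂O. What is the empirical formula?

mol C = 1.472 g CO₂ ÷ 44.009 g/mol = 0.033448 mol
mol H = 2 × 0.4822 g H₂O ÷ 18.015 g/mol = 0.053533 mol
mass O = 0.6699 − (0.40174 + 0.053961) = 0.21420 g → mol O = 0.21420 ÷ 15.999 = 0.013388 mol
Divide by the smallest (0.013388 mol): C 2.498, H 3.999, O 1.000
Multiplying each by 2 gives whole numbers: C 5.00, H 8.00, O 2.00

C5H8O2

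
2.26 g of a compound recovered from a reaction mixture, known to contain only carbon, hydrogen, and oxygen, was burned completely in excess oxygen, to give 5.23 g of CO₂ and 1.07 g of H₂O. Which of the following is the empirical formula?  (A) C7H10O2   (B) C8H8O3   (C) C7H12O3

mol C = 5.23 g CO₂ ÷ 44.009 g/mol = 0.1188 mol
mol H = 2 × 1.07 g H₂O ÷ 18.015 g/mol = 0.1188 mol
mass O = 2.26 − (1.427 + 0.1197) = 0.7129 g → mol O = 0.7129 ÷ 15.999 = 0.04456 mol
Divide by the smallest (0.04456 mol): C 2.667, H 2.666, O 1.000
Multiplying each by 3 gives whole numbers: C 8.00, H 8.00, O 3.00

(B) C8H8O3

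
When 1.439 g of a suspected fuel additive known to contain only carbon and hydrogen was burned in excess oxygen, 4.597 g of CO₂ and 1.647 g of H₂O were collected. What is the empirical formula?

C4H7

mol C = 4.597 g CO₂ ÷ 44.009 g/mol = 0.10446 mol
mol H = 2 × 1.647 g H₂O ÷ 18.015 g/mol = 0.18285 mol
Divide by the smallest (0.10446 mol): C 1.000, H 1.750
Multiplying each by 4 gives whole numbers: C 4.00, H 7.00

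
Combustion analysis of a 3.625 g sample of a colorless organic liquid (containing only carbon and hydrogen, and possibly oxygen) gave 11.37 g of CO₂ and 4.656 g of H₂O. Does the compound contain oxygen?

no

mol C = 11.37 g CO₂ ÷ 44.009 g/mol = 0.25836 mol
mol H = 2 × 4.656 g H₂O ÷ 18.015 g/mol = 0.51690 mol
C and H together account for 3.6242 g — essentially the entire 3.625 g sample — so the compound contains no oxygen.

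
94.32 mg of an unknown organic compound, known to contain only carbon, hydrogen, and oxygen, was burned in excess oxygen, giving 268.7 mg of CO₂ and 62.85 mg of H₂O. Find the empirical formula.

C7H8O

mol C = 0.2687 g CO₂ ÷ 44.009 g/mol = 0.0061056 mol
mol H = 2 × 0.06285 g H₂O ÷ 18.015 g/mol = 0.0069775 mol
mass O = 0.09432 − (0.073334 + 0.0070333) = 0.013953 g → mol O = 0.013953 ÷ 15.999 = 0.00087210 mol
Divide by the smallest (0.00087210 mol): C 7.001, H 8.001, O 1.000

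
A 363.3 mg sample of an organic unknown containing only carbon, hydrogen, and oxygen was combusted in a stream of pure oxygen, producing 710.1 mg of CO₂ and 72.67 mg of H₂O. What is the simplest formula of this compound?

mol C = 0.7101 g CO₂ ÷ 44.009 g/mol = 0.016135 mol
mol H = 2 × 0.07267 g H₂O ÷ 18.015 g/mol = 0.0080677 mol
mass O = 0.3633 − (0.19380 + 0.0081323) = 0.16137 g → mol O = 0.16137 ÷ 15.999 = 0.010086 mol
Divide by the smallest (0.0080677 mol): C 2.000, H 1.000, O 1.250
Multiplying each by 4 gives whole numbers: C 8.00, H 4.00, O 5.00

C8H4O5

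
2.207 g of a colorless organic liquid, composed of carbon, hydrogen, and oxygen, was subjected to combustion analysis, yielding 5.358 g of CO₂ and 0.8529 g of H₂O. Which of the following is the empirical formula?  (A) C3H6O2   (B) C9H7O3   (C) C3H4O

(B) C9H7O3

mol C = 5.358 g CO₂ ÷ 44.009 g/mol = 0.12175 mol
mol H = 2 × 0.8529 g H₂O ÷ 18.015 g/mol = 0.094688 mol
mass O = 2.207 − (1.4623 + 0.095445) = 0.64924 g → mol O = 0.64924 ÷ 15.999 = 0.040580 mol
Divide by the smallest (0.040580 mol): C 3.000, H 2.333, O 1.000
Multiplying each by 3 gives whole numbers: C 9.00, H 7.00, O 3.00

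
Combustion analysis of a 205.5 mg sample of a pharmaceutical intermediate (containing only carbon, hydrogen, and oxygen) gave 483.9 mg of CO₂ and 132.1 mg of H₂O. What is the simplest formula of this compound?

mol C = 0.4839 g CO₂ ÷ 44.009 g/mol = 0.010995 mol
mol H = 2 × 0.1321 g H₂O ÷ 18.015 g/mol = 0.014666 mol
mass O = 0.2055 − (0.13207 + 0.014783) = 0.058650 g → mol O = 0.058650 ÷ 15.999 = 0.0036659 mol
Divide by the smallest (0.0036659 mol): C 2.999, H 4.001, O 1.000

C3H4O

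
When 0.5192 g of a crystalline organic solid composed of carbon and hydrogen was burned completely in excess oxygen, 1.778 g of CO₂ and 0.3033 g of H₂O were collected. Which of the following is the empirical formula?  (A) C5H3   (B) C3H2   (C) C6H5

(C) C6H5

mol C = 1.778 g CO₂ ÷ 44.009 g/mol = 0.040401 mol
mol H = 2 × 0.3033 g H₂O ÷ 18.015 g/mol = 0.033672 mol
Divide by the smallest (0.033672 mol): C 1.200, H 1.000
Multiplying each by 5 gives whole numbers: C 6.00, H 5.00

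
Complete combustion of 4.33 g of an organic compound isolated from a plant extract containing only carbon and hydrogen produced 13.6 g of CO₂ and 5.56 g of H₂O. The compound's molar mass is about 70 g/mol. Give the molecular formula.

mol C = 13.6 g CO₂ ÷ 44.009 g/mol = 0.3090 mol
mol H = 2 × 5.56 g H₂O ÷ 18.015 g/mol = 0.6173 mol
Divide by the smallest (0.3090 mol): C 1.000, H 1.997
Empirical formula: CH2
Empirical-formula mass = 14.03 g/mol; 70 ÷ 14.03 ≈ 5, so the molecular formula is C5H10.

C5H10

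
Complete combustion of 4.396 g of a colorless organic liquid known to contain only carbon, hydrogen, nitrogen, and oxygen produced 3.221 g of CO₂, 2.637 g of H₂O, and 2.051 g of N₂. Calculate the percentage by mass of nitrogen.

mol C = 3.221 g CO₂ ÷ 44.009 g/mol = 0.073190 mol
mol H = 2 × 2.637 g H₂O ÷ 18.015 g/mol = 0.29276 mol
mol N = 2 × 2.051 g N₂ ÷ 28.014 g/mol = 0.14643 mol
mass O = 4.396 − (0.87908 + 0.29510 + 2.0510) = 1.1708 g → mol O = 1.1708 ÷ 15.999 = 0.073181 mol
mass % N = 2.0510 g ÷ 4.396 g × 100%

46.66%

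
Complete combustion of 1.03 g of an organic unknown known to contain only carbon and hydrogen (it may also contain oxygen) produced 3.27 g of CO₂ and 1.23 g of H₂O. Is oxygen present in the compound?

mol C = 3.27 g CO₂ ÷ 44.009 g/mol = 0.07430 mol
mol H = 2 × 1.23 g H₂O ÷ 18.015 g/mol = 0.1366 mol
C and H together account for 1.030 g — essentially the entire 1.03 g sample — so the compound contains no oxygen.

no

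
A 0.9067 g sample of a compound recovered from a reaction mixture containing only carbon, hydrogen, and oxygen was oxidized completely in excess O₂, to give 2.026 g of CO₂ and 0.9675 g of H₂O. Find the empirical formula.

C3H7O

mol C = 2.026 g CO₂ ÷ 44.009 g/mol = 0.046036 mol
mol H = 2 × 0.9675 g H₂O ÷ 18.015 g/mol = 0.10741 mol
mass O = 0.9067 − (0.55294 + 0.10827) = 0.24549 g → mol O = 0.24549 ÷ 15.999 = 0.015344 mol
Divide by the smallest (0.015344 mol): C 3.000, H 7.000, O 1.000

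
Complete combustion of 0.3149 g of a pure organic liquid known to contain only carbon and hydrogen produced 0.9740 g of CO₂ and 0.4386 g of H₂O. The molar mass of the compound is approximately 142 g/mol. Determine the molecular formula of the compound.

mol C = 0.9740 g CO₂ ÷ 44.009 g/mol = 0.022132 mol
mol H = 2 × 0.4386 g H₂O ÷ 18.015 g/mol = 0.048693 mol
Divide by the smallest (0.022132 mol): C 1.000, H 2.200
Multiplying each by 5 gives whole numbers: C 5.00, H 11.00
Empirical formula: C5H11
Empirical-formula mass = 71.14 g/mol; 142 ÷ 71.14 ≈ 2, so the molecular formula is C10H22.

C10H22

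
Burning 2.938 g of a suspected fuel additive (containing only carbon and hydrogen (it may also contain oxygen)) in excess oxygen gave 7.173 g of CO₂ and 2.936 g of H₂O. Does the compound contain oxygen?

yes

mol C = 7.173 g CO₂ ÷ 44.009 g/mol = 0.16299 mol
mol H = 2 × 2.936 g H₂O ÷ 18.015 g/mol = 0.32595 mol
C and H account for only 2.2862 g of the 2.938 g sample; the remaining 0.65178 g must be oxygen.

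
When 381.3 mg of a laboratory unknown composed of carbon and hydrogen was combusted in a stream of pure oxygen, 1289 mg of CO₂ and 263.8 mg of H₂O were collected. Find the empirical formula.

mol C = 1.289 g CO₂ ÷ 44.009 g/mol = 0.029289 mol
mol H = 2 × 0.2638 g H₂O ÷ 18.015 g/mol = 0.029287 mol
Divide by the smallest (0.029287 mol): C 1.000, H 1.000

CH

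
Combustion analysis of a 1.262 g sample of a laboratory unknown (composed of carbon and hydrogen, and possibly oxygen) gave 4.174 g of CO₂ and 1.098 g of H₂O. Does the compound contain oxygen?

mol C = 4.174 g CO₂ ÷ 44.009 g/mol = 0.094844 mol
mol H = 2 × 1.098 g H₂O ÷ 18.015 g/mol = 0.12190 mol
C and H together account for 1.2620 g — essentially the entire 1.262 g sample — so the compound contains no oxygen.

no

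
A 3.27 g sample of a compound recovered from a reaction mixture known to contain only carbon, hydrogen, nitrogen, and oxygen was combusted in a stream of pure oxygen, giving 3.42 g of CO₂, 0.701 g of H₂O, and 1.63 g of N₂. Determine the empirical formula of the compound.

C2H2N3O

mol C = 3.42 g CO₂ ÷ 44.009 g/mol = 0.07771 mol
mol H = 2 × 0.701 g H₂O ÷ 18.015 g/mol = 0.07782 mol
mol N = 2 × 1.63 g N₂ ÷ 28.014 g/mol = 0.1164 mol
mass O = 3.27 − (0.9334 + 0.07845 + 1.630) = 0.6282 g → mol O = 0.6282 ÷ 15.999 = 0.03926 mol
Divide by the smallest (0.03926 mol): C 1.979, H 1.982, N 2.964, O 1.000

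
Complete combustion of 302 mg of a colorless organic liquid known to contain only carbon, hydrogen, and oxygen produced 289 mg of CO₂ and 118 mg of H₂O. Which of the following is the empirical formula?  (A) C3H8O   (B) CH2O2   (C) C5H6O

(B) CH2O2

mol C = 0.289 g CO₂ ÷ 44.009 g/mol = 0.006567 mol
mol H = 2 × 0.118 g H₂O ÷ 18.015 g/mol = 0.01310 mol
mass O = 0.302 − (0.07887 + 0.01320) = 0.2099 g → mol O = 0.2099 ÷ 15.999 = 0.01312 mol
Divide by the smallest (0.006567 mol): C 1.000, H 1.995, O 1.998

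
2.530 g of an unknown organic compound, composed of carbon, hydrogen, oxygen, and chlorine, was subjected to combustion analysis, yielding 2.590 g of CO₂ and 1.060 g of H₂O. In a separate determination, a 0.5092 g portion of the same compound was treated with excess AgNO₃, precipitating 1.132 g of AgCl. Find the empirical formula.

C3H6Cl2O

mol C = 2.590 g CO₂ ÷ 44.009 g/mol = 0.058852 mol
mol H = 2 × 1.060 g H₂O ÷ 18.015 g/mol = 0.11768 mol
From the AgCl data: mol Cl per gram of compound = (1.132 ÷ 143.318) ÷ 0.5092 = 0.015512 mol/g, so in the 2.530 g combustion sample mol Cl = 0.039244 mol
mass O = 2.530 − (0.70687 + 0.11862 + 1.3912) = 0.31330 g → mol O = 0.31330 ÷ 15.999 = 0.019582 mol
Divide by the smallest (0.019582 mol): C 3.005, H 6.009, Cl 2.004, O 1.000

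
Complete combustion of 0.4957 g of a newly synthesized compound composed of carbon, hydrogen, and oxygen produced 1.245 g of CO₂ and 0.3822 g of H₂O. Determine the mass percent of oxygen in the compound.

mol C = 1.245 g CO₂ ÷ 44.009 g/mol = 0.028290 mol
mol H = 2 × 0.3822 g H₂O ÷ 18.015 g/mol = 0.042431 mol
mass O = 0.4957 − (0.33979 + 0.042771) = 0.11314 g → mol O = 0.11314 ÷ 15.999 = 0.0070718 mol
mass % O = 0.11314 g ÷ 0.4957 g × 100%

22.82%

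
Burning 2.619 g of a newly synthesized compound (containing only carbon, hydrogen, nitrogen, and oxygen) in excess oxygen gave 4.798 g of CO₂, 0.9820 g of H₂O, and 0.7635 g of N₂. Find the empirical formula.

mol C = 4.798 g CO₂ ÷ 44.009 g/mol = 0.10902 mol
mol H = 2 × 0.9820 g H₂O ÷ 18.015 g/mol = 0.10902 mol
mol N = 2 × 0.7635 g N₂ ÷ 28.014 g/mol = 0.054508 mol
mass O = 2.619 − (1.3095 + 0.10989 + 0.76350) = 0.43613 g → mol O = 0.43613 ÷ 15.999 = 0.027260 mol
Divide by the smallest (0.027260 mol): C 3.999, H 3.999, N 2.000, O 1.000

C4H4N2O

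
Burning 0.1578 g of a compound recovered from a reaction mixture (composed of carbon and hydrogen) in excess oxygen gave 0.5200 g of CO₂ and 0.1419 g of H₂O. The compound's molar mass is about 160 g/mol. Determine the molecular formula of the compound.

C12H16

mol C = 0.5200 g CO₂ ÷ 44.009 g/mol = 0.011816 mol
mol H = 2 × 0.1419 g H₂O ÷ 18.015 g/mol = 0.015754 mol
Divide by the smallest (0.011816 mol): C 1.000, H 1.333
Multiplying each by 3 gives whole numbers: C 3.00, H 4.00
Empirical formula: C3H4
Empirical-formula mass = 40.06 g/mol; 160 ÷ 40.06 ≈ 4, so the molecular formula is C12H16.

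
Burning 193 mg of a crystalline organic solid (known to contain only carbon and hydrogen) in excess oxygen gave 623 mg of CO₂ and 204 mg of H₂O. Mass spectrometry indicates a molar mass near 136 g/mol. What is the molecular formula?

mol C = 0.623 g CO₂ ÷ 44.009 g/mol = 0.01416 mol
mol H = 2 × 0.204 g H₂O ÷ 18.015 g/mol = 0.02265 mol
Divide by the smallest (0.01416 mol): C 1.000, H 1.600
Multiplying each by 5 gives whole numbers: C 5.00, H 8.00
Empirical formula: C5H8
Empirical-formula mass = 68.12 g/mol; 136 ÷ 68.12 ≈ 2, so the molecular formula is C10H16.

C10H16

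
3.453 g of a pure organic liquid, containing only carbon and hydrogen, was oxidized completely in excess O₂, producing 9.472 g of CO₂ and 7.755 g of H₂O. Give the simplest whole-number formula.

CH4

mol C = 9.472 g CO₂ ÷ 44.009 g/mol = 0.21523 mol
mol H = 2 × 7.755 g H₂O ÷ 18.015 g/mol = 0.86095 mol
Divide by the smallest (0.21523 mol): C 1.000, H 4.000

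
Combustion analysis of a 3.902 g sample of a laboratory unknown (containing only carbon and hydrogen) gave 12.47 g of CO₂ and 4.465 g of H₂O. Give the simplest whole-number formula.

C4H7

mol C = 12.47 g CO₂ ÷ 44.009 g/mol = 0.28335 mol
mol H = 2 × 4.465 g H₂O ÷ 18.015 g/mol = 0.49570 mol
Divide by the smallest (0.28335 mol): C 1.000, H 1.749
Multiplying each by 4 gives whole numbers: C 4.00, H 7.00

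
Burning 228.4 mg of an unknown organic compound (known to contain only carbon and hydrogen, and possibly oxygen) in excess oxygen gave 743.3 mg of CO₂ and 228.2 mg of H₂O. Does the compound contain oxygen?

no

mol C = 0.7433 g CO₂ ÷ 44.009 g/mol = 0.016890 mol
mol H = 2 × 0.2282 g H₂O ÷ 18.015 g/mol = 0.025334 mol
C and H together account for 0.22840 g — essentially the entire 0.2284 g sample — so the compound contains no oxygen.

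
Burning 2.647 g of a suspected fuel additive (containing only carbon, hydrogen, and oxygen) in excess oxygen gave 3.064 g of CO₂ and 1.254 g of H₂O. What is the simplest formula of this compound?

C2H4O3

mol C = 3.064 g CO₂ ÷ 44.009 g/mol = 0.069622 mol
mol H = 2 × 1.254 g H₂O ÷ 18.015 g/mol = 0.13922 mol
mass O = 2.647 − (0.83623 + 0.14033) = 1.6704 g → mol O = 1.6704 ÷ 15.999 = 0.10441 mol
Divide by the smallest (0.069622 mol): C 1.000, H 2.000, O 1.500
Multiplying each by 2 gives whole numbers: C 2.00, H 4.00, O 3.00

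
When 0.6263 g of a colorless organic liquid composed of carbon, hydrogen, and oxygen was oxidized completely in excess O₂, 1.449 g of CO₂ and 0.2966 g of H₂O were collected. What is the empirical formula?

C8H8O3

mol C = 1.449 g CO₂ ÷ 44.009 g/mol = 0.032925 mol
mol H = 2 × 0.2966 g H₂O ÷ 18.015 g/mol = 0.032928 mol
mass O = 0.6263 − (0.39546 + 0.033192) = 0.19765 g → mol O = 0.19765 ÷ 15.999 = 0.012354 mol
Divide by the smallest (0.012354 mol): C 2.665, H 2.665, O 1.000
Multiplying each by 3 gives whole numbers: C 8.00, H 8.00, O 3.00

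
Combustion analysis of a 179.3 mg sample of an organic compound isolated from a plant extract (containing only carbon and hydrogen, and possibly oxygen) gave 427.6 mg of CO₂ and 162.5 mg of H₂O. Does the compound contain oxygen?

yes

mol C = 0.4276 g CO₂ ÷ 44.009 g/mol = 0.0097162 mol
mol H = 2 × 0.1625 g H₂O ÷ 18.015 g/mol = 0.018041 mol
C and H account for only 0.13489 g of the 0.1793 g sample; the remaining 0.044414 g must be oxygen.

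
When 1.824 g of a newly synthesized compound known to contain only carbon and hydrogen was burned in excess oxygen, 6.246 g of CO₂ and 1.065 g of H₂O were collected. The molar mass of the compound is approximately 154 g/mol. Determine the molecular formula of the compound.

C12H10

mol C = 6.246 g CO₂ ÷ 44.009 g/mol = 0.14193 mol
mol H = 2 × 1.065 g H₂O ÷ 18.015 g/mol = 0.11823 mol
Divide by the smallest (0.11823 mol): C 1.200, H 1.000
Multiplying each by 5 gives whole numbers: C 6.00, H 5.00
Empirical formula: C6H5
Empirical-formula mass = 77.11 g/mol; 154 ÷ 77.11 ≈ 2, so the molecular formula is C12H10.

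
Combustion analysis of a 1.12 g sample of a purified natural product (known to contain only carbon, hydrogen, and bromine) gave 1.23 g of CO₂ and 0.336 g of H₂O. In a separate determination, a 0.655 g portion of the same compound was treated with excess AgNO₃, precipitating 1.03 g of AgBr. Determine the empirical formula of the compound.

mol C = 1.23 g CO₂ ÷ 44.009 g/mol = 0.02795 mol
mol H = 2 × 0.336 g H₂O ÷ 18.015 g/mol = 0.03730 mol
From the AgBr data: mol Br per gram of compound = (1.03 ÷ 187.772) ÷ 0.655 = 0.008375 mol/g, so in the 1.12 g combustion sample mol Br = 0.009380 mol
Divide by the smallest (0.009380 mol): C 2.980, H 3.977, Br 1.000

C3H4Br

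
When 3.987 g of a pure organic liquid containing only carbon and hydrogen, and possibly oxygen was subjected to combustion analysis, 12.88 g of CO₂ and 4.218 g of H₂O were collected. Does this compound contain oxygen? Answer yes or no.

mol C = 12.88 g CO₂ ÷ 44.009 g/mol = 0.29267 mol
mol H = 2 × 4.218 g H₂O ÷ 18.015 g/mol = 0.46828 mol
C and H together account for 3.9873 g — essentially the entire 3.987 g sample — so the compound contains no oxygen.

no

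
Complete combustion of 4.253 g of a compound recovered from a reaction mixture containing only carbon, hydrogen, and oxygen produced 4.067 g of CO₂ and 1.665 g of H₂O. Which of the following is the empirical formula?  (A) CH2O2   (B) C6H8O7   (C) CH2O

(A) CH2O2

mol C = 4.067 g CO₂ ÷ 44.009 g/mol = 0.092413 mol
mol H = 2 × 1.665 g H₂O ÷ 18.015 g/mol = 0.18485 mol
mass O = 4.253 − (1.1100 + 0.18632) = 2.9567 g → mol O = 2.9567 ÷ 15.999 = 0.18481 mol
Divide by the smallest (0.092413 mol): C 1.000, H 2.000, O 2.000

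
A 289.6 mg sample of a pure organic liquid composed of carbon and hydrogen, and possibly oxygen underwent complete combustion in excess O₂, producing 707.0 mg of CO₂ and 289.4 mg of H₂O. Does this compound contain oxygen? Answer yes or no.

yes

mol C = 0.7070 g CO₂ ÷ 44.009 g/mol = 0.016065 mol
mol H = 2 × 0.2894 g H₂O ÷ 18.015 g/mol = 0.032129 mol
C and H account for only 0.22534 g of the 0.2896 g sample; the remaining 0.064259 g must be oxygen.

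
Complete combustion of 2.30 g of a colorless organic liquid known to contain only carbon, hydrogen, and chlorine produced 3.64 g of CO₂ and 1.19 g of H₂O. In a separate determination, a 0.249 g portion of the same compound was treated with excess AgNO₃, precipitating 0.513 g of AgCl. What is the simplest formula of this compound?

mol C = 3.64 g CO₂ ÷ 44.009 g/mol = 0.08271 mol
mol H = 2 × 1.19 g H₂O ÷ 18.015 g/mol = 0.1321 mol
From the AgCl data: mol Cl per gram of compound = (0.513 ÷ 143.318) ÷ 0.249 = 0.01438 mol/g, so in the 2.30 g combustion sample mol Cl = 0.03306 mol
Divide by the smallest (0.03306 mol): C 2.502, H 3.996, Cl 1.000
Multiplying each by 2 gives whole numbers: C 5.00, H 7.99, Cl 2.00

C5H8Cl2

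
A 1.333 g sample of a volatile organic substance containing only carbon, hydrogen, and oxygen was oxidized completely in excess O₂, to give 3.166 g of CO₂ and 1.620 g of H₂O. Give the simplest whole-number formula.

mol C = 3.166 g CO₂ ÷ 44.009 g/mol = 0.071940 mol
mol H = 2 × 1.620 g H₂O ÷ 18.015 g/mol = 0.17985 mol
mass O = 1.333 − (0.86407 + 0.18129) = 0.28764 g → mol O = 0.28764 ÷ 15.999 = 0.017979 mol
Divide by the smallest (0.017979 mol): C 4.001, H 10.003, O 1.000

C4H10O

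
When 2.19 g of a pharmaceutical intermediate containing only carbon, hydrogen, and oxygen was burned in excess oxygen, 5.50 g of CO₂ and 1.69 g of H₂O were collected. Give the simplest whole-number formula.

mol C = 5.50 g CO₂ ÷ 44.009 g/mol = 0.1250 mol
mol H = 2 × 1.69 g H₂O ÷ 18.015 g/mol = 0.1876 mol
mass O = 2.19 − (1.501 + 0.1891) = 0.4998 g → mol O = 0.4998 ÷ 15.999 = 0.03124 mol
Divide by the smallest (0.03124 mol): C 4.000, H 6.006, O 1.000

C4H6O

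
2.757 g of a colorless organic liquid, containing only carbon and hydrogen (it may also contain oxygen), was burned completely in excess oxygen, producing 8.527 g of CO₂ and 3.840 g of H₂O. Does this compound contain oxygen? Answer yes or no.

no

mol C = 8.527 g CO₂ ÷ 44.009 g/mol = 0.19376 mol
mol H = 2 × 3.840 g H₂O ÷ 18.015 g/mol = 0.42631 mol
C and H together account for 2.7569 g — essentially the entire 2.757 g sample — so the compound contains no oxygen.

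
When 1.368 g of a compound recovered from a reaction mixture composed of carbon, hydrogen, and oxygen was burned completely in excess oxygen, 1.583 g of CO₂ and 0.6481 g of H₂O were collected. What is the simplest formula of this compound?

C2H4O3

mol C = 1.583 g CO₂ ÷ 44.009 g/mol = 0.035970 mol
mol H = 2 × 0.6481 g H₂O ÷ 18.015 g/mol = 0.071951 mol
mass O = 1.368 − (0.43203 + 0.072527) = 0.86344 g → mol O = 0.86344 ÷ 15.999 = 0.053968 mol
Divide by the smallest (0.035970 mol): C 1.000, H 2.000, O 1.500
Multiplying each by 2 gives whole numbers: C 2.00, H 4.00, O 3.00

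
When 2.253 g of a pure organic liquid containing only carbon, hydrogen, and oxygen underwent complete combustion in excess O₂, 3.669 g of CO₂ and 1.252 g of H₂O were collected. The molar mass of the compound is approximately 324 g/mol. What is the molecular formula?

mol C = 3.669 g CO₂ ÷ 44.009 g/mol = 0.083369 mol
mol H = 2 × 1.252 g H₂O ÷ 18.015 g/mol = 0.13900 mol
mass O = 2.253 − (1.0013 + 0.14011) = 1.1115 g → mol O = 1.1115 ÷ 15.999 = 0.069476 mol
Divide by the smallest (0.069476 mol): C 1.200, H 2.001, O 1.000
Multiplying each by 5 gives whole numbers: C 6.00, H 10.00, O 5.00
Empirical formula: C6H10O5
Empirical-formula mass = 162.14 g/mol; 324 ÷ 162.14 ≈ 2, so the molecular formula is C12H20O10.

C12H20O10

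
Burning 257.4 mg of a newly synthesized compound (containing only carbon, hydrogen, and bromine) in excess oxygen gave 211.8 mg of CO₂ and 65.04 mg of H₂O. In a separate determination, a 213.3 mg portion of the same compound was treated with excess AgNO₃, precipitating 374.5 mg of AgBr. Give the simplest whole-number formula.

mol C = 0.2118 g CO₂ ÷ 44.009 g/mol = 0.0048127 mol
mol H = 2 × 0.06504 g H₂O ÷ 18.015 g/mol = 0.0072206 mol
From the AgBr data: mol Br per gram of compound = (0.3745 ÷ 187.772) ÷ 0.2133 = 0.0093504 mol/g, so in the 0.2574 g combustion sample mol Br = 0.0024068 mol
Divide by the smallest (0.0024068 mol): C 2.000, H 3.000, Br 1.000

C2H3Br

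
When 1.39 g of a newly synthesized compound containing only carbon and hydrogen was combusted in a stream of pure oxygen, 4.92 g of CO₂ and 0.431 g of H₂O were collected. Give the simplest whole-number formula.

C7H3

mol C = 4.92 g CO₂ ÷ 44.009 g/mol = 0.1118 mol
mol H = 2 × 0.431 g H₂O ÷ 18.015 g/mol = 0.04785 mol
Divide by the smallest (0.04785 mol): C 2.336, H 1.000
Multiplying each by 3 gives whole numbers: C 7.01, H 3.00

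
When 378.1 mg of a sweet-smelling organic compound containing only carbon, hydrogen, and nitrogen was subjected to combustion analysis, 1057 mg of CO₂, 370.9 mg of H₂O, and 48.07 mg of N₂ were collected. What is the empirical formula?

C7H12N

mol C = 1.057 g CO₂ ÷ 44.009 g/mol = 0.024018 mol
mol H = 2 × 0.3709 g H₂O ÷ 18.015 g/mol = 0.041177 mol
mol N = 2 × 0.04807 g N₂ ÷ 28.014 g/mol = 0.0034319 mol
Divide by the smallest (0.0034319 mol): C 6.998, H 11.998, N 1.000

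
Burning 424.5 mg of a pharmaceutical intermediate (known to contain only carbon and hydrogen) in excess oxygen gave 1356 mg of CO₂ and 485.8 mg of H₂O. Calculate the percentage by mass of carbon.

mol C = 1.356 g CO₂ ÷ 44.009 g/mol = 0.030812 mol
mol H = 2 × 0.4858 g H₂O ÷ 18.015 g/mol = 0.053933 mol
mass % C = 0.37008 g ÷ 0.4245 g × 100%

87.18%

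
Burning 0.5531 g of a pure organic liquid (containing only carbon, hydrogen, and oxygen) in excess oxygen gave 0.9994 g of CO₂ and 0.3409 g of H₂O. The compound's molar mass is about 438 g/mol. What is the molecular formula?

mol C = 0.9994 g CO₂ ÷ 44.009 g/mol = 0.022709 mol
mol H = 2 × 0.3409 g H₂O ÷ 18.015 g/mol = 0.037846 mol
mass O = 0.5531 − (0.27276 + 0.038149) = 0.24219 g → mol O = 0.24219 ÷ 15.999 = 0.015138 mol
Divide by the smallest (0.015138 mol): C 1.500, H 2.500, O 1.000
Multiplying each by 2 gives whole numbers: C 3.00, H 5.00, O 2.00
Empirical formula: C3H5O2
Empirical-formula mass = 73.07 g/mol; 438 ÷ 73.07 ≈ 6, so the molecular formula is C18H30O12.

C18H30O12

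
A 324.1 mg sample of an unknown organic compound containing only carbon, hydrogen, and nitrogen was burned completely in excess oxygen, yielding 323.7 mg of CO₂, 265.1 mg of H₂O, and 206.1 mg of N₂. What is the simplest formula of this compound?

mol C = 0.3237 g CO₂ ÷ 44.009 g/mol = 0.0073553 mol
mol H = 2 × 0.2651 g H₂O ÷ 18.015 g/mol = 0.029431 mol
mol N = 2 × 0.2061 g N₂ ÷ 28.014 g/mol = 0.014714 mol
Divide by the smallest (0.0073553 mol): C 1.000, H 4.001, N 2.000

CH4N2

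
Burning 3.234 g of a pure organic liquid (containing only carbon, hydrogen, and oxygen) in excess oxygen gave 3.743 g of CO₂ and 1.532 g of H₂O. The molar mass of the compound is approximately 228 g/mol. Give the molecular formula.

C6H12O9

mol C = 3.743 g CO₂ ÷ 44.009 g/mol = 0.085051 mol
mol H = 2 × 1.532 g H₂O ÷ 18.015 g/mol = 0.17008 mol
mass O = 3.234 − (1.0215 + 0.17144) = 2.0410 g → mol O = 2.0410 ÷ 15.999 = 0.12757 mol
Divide by the smallest (0.085051 mol): C 1.000, H 2.000, O 1.500
Multiplying each by 2 gives whole numbers: C 2.00, H 4.00, O 3.00
Empirical formula: C2H4O3
Empirical-formula mass = 76.05 g/mol; 228 ÷ 76.05 ≈ 3, so the molecular formula is C6H12O9.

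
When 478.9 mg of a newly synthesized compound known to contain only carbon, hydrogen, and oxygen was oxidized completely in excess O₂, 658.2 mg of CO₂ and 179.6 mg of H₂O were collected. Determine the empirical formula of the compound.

mol C = 0.6582 g CO₂ ÷ 44.009 g/mol = 0.014956 mol
mol H = 2 × 0.1796 g H₂O ÷ 18.015 g/mol = 0.019939 mol
mass O = 0.4789 − (0.17964 + 0.020098) = 0.27916 g → mol O = 0.27916 ÷ 15.999 = 0.017449 mol
Divide by the smallest (0.014956 mol): C 1.000, H 1.333, O 1.167
Multiplying each by 6 gives whole numbers: C 6.00, H 8.00, O 7.00

C6H8O7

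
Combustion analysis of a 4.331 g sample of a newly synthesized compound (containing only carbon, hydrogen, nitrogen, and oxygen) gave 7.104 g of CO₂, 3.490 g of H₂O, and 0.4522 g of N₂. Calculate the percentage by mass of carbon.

mol C = 7.104 g CO₂ ÷ 44.009 g/mol = 0.16142 mol
mol H = 2 × 3.490 g H₂O ÷ 18.015 g/mol = 0.38745 mol
mol N = 2 × 0.4522 g N₂ ÷ 28.014 g/mol = 0.032284 mol
mass O = 4.331 − (1.9388 + 0.39055 + 0.45220) = 1.5494 g → mol O = 1.5494 ÷ 15.999 = 0.096844 mol
mass % C = 1.9388 g ÷ 4.331 g × 100%

44.77%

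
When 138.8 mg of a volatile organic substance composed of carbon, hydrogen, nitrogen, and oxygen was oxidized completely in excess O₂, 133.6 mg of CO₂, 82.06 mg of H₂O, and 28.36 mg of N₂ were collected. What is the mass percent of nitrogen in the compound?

20.43%

mol C = 0.1336 g CO₂ ÷ 44.009 g/mol = 0.0030357 mol
mol H = 2 × 0.08206 g H₂O ÷ 18.015 g/mol = 0.0091102 mol
mol N = 2 × 0.02836 g N₂ ÷ 28.014 g/mol = 0.0020247 mol
mass O = 0.1388 − (0.036462 + 0.0091831 + 0.028360) = 0.064795 g → mol O = 0.064795 ÷ 15.999 = 0.0040499 mol
mass % N = 0.028360 g ÷ 0.1388 g × 100%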